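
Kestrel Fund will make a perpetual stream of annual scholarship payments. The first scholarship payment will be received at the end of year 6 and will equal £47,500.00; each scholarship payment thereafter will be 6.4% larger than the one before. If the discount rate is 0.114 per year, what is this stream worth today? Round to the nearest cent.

£553729.49

Value at end of year 5: C₁ / (r − g) = £47,500.00 / (0.114 − 0.064) = £950,000.0000
Discount to today: PV = £950,000.0000 / (1 + 0.114)^5 = £950,000.0000 / 1.715639 = £553,729.49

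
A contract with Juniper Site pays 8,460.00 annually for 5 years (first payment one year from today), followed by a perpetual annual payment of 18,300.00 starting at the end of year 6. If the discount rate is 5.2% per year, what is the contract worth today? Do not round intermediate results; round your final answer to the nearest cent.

309555.53

PV of 5-year annuity: 8,460.00 × [1 − (1+0.052)^−5] / 0.052 = 36425.75595
Perpetuity value at year 5: 18,300.00 / 0.052 = 351923.07692
PV of perpetuity: 351923.07692 / (1+0.052)^5 = 273129.77504
Total PV = 36425.75595 + 273129.77504 = 309555.53099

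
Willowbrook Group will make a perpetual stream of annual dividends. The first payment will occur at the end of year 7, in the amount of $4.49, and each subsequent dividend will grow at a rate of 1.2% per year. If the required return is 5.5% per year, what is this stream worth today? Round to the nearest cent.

$75.73

Value at end of year 6: C₁ / (r − g) = $4.49 / (0.055 − 0.012) = $104.4186
Discount to today: PV = $104.4186 / (1 + 0.055)^6 = $104.4186 / 1.378843 = $75.73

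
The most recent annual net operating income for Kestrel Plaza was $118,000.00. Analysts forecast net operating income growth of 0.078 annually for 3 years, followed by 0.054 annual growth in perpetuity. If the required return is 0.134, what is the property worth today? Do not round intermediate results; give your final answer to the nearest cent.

$1655691.88

D_1 = 127204.00000
D_2 = 137125.91200
D_3 = 147821.73314
Terminal value at year 3: TV = D_3×(1+g_2)/(r−g_2) = 155804.10673/0.08 = 1947551.33407
P_0 = D_1/(1+r)^1 + D_2/(1+r)^2 + D_3/(1+r)^3 + TV/(1+r)^3
    = 112172.83951 + 106633.44002 + 101367.59113 + 1335518.01319 = 1655691.88386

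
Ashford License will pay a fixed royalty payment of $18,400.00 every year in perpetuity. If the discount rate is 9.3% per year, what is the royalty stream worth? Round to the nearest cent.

Level perpetuity: PV = C / r = $18,400.00 / 0.093 = $197,849.46

$197849.46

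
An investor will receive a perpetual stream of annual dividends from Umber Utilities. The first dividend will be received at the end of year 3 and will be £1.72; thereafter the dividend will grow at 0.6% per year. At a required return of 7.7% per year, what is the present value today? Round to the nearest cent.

Value at end of year 2: C₁ / (r − g) = £1.72 / (0.077 − 0.006) = £24.2254
Discount to today: PV = £24.2254 / (1 + 0.077)^2 = £24.2254 / 1.159929 = £20.89

£20.89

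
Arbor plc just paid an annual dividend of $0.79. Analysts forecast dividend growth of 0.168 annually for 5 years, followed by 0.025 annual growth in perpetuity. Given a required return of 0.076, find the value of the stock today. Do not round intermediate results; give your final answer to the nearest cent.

$29.02

D_1 = 0.92272
D_2 = 1.07774
D_3 = 1.25880
D_4 = 1.47027
D_5 = 1.71728
Terminal value at year 5: TV = D_5×(1+g_2)/(r−g_2) = 1.76021/0.051 = 34.51398
P_0 = D_1/(1+r)^1 + D_2/(1+r)^2 + D_3/(1+r)^3 + D_4/(1+r)^4 + D_5/(1+r)^5 + TV/(1+r)^5
    = 0.85755 + 0.93087 + 1.01046 + 1.09686 + 1.19064 + 23.92950 = 29.01587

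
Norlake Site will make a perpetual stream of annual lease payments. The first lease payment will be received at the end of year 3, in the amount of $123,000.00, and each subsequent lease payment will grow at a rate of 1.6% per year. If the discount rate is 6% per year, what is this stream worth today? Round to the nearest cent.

Value at end of year 2: C₁ / (r − g) = $123,000.00 / (0.06 − 0.016) = $2,795,454.5455
Discount to today: PV = $2,795,454.5455 / (1 + 0.06)^2 = $2,795,454.5455 / 1.123600 = $2,487,944.59

$2487944.59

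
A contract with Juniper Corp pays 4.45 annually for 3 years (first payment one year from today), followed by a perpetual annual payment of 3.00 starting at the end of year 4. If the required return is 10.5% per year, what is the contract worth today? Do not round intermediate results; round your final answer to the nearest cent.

PV of 3-year annuity: 4.45 × [1 − (1+0.105)^−3] / 0.105 = 10.96980
Perpetuity value at year 3: 3.00 / 0.105 = 28.57143
PV of perpetuity: 28.57143 / (1+0.105)^3 = 21.17606
Total PV = 10.96980 + 21.17606 = 32.14586

32.15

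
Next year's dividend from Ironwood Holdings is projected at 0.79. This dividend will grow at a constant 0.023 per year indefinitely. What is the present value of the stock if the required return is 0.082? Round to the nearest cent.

13.39

Growing perpetuity: P = D₁ / (r − g) = 0.7900 / (0.082 − 0.023) = 13.39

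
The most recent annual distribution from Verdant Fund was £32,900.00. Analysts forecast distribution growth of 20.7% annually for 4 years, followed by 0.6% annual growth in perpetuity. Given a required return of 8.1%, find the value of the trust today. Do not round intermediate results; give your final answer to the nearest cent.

£860581.19

D_1 = 39710.30000
D_2 = 47930.33210
D_3 = 57851.91084
D_4 = 69827.25639
Terminal value at year 4: TV = D_4×(1+g_2)/(r−g_2) = 70246.21993/0.075 = 936616.26571
P_0 = D_1/(1+r)^1 + D_2/(1+r)^2 + D_3/(1+r)^3 + D_4/(1+r)^4 + TV/(1+r)^4
    = 36734.78261 + 41016.54265 + 45797.37926 + 51135.46417 + 685897.02610 = 860581.19479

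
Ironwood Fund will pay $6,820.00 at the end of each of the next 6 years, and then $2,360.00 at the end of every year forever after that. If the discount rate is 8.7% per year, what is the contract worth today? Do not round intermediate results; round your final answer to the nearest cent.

$47313.86

PV of 6-year annuity: $6,820.00 × [1 − (1+0.087)^−6] / 0.087 = 30869.55441
Perpetuity value at year 6: $2,360.00 / 0.087 = 27126.43678
PV of perpetuity: 27126.43678 / (1+0.087)^6 = 16444.30358
Total PV = 30869.55441 + 16444.30358 = 47313.85799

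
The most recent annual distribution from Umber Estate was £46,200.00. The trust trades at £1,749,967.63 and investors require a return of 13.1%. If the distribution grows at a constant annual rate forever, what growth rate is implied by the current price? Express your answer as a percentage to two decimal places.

10.19%

P = D₀(1+g)/(r−g) ⇒ P(r−g) = D₀(1+g) ⇒ g(P+D₀) = P·r − D₀
g = (P·r − D₀)/(P + D₀) = (£1,749,967.63×0.131 − £46,200.00) / (£1,749,967.63 + £46,200.00) = 0.101909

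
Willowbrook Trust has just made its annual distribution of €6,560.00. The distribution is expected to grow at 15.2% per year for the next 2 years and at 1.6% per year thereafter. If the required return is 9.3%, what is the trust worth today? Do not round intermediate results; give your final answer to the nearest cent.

€110356.35

D_1 = 7557.12000
D_2 = 8705.80224
Terminal value at year 2: TV = D_2×(1+g_2)/(r−g_2) = 8845.09508/0.077 = 114871.36462
P_0 = D_1/(1+r)^1 + D_2/(1+r)^2 + TV/(1+r)^2
    = 6914.10796 + 7287.33062 + 96154.90794 = 110356.34653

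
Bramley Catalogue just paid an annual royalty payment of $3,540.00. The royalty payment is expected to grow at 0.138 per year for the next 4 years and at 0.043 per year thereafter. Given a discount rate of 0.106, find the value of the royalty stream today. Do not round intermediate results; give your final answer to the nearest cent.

D_1 = 4028.52000
D_2 = 4584.45576
D_3 = 5217.11065
D_4 = 5937.07193
Terminal value at year 4: TV = D_4×(1+g_2)/(r−g_2) = 6192.36602/0.063 = 98291.52410
P_0 = D_1/(1+r)^1 + D_2/(1+r)^2 + D_3/(1+r)^3 + D_4/(1+r)^4 + TV/(1+r)^4
    = 3642.42315 + 3747.80971 + 3856.24544 + 3967.81854 + 65689.44028 = 80903.73711

$80903.74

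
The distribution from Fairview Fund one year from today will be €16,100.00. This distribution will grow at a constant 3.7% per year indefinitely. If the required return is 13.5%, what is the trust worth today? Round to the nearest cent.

Growing perpetuity: P = D₁ / (r − g) = €16,100.0000 / (0.135 − 0.037) = €164,285.71

€164285.71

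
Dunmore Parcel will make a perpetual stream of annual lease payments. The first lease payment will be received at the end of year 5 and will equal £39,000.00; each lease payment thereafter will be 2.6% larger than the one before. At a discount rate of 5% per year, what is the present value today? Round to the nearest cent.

£1336891.52

Value at end of year 4: C₁ / (r − g) = £39,000.00 / (0.05 − 0.026) = £1,625,000.0000
Discount to today: PV = £1,625,000.0000 / (1 + 0.05)^4 = £1,625,000.0000 / 1.215506 = £1,336,891.52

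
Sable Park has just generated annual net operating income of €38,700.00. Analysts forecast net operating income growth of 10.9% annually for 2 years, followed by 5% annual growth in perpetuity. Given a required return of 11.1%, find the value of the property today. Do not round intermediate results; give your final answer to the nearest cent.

D_1 = 42918.30000
D_2 = 47596.39470
Terminal value at year 2: TV = D_2×(1+g_2)/(r−g_2) = 49976.21444/0.061 = 819282.20385
P_0 = D_1/(1+r)^1 + D_2/(1+r)^2 + TV/(1+r)^2
    = 38630.33303 + 38560.79148 + 663751.32875 = 740942.45326

€740942.45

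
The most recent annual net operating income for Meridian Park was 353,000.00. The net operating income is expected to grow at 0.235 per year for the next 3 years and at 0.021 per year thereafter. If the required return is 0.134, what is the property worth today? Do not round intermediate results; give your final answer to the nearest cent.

D_1 = 435955.00000
D_2 = 538404.42500
D_3 = 664929.46487
Terminal value at year 3: TV = D_3×(1+g_2)/(r−g_2) = 678892.98364/0.113 = 6007902.51007
P_0 = D_1/(1+r)^1 + D_2/(1+r)^2 + D_3/(1+r)^3 + TV/(1+r)^3
    = 384440.03527 + 418680.28533 + 455970.15201 + 4119871.90446 = 5378962.37707

5378962.38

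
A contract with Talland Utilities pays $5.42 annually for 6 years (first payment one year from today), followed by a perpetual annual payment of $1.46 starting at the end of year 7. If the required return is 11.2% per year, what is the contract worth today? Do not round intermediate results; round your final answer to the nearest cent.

PV of 6-year annuity: $5.42 × [1 − (1+0.112)^−6] / 0.112 = 22.79801
Perpetuity value at year 6: $1.46 / 0.112 = 13.03571
PV of perpetuity: 13.03571 / (1+0.112)^6 = 6.89455
Total PV = 22.79801 + 6.89455 = 29.69256

$29.69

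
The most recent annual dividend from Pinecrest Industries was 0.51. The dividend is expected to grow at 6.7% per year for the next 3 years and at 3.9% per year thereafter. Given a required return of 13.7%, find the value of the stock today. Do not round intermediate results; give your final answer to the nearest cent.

D_1 = 0.54417
D_2 = 0.58063
D_3 = 0.61953
Terminal value at year 3: TV = D_3×(1+g_2)/(r−g_2) = 0.64369/0.098 = 6.56830
P_0 = D_1/(1+r)^1 + D_2/(1+r)^2 + D_3/(1+r)^3 + TV/(1+r)^3
    = 0.47860 + 0.44914 + 0.42148 + 4.46860 = 5.81782

5.82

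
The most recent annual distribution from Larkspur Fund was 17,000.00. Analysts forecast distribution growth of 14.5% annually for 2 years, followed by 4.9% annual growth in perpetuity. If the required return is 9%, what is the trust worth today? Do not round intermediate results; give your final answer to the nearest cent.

516569.48

D_1 = 19465.00000
D_2 = 22287.42500
Terminal value at year 2: TV = D_2×(1+g_2)/(r−g_2) = 23379.50883/0.041 = 570231.92256
P_0 = D_1/(1+r)^1 + D_2/(1+r)^2 + TV/(1+r)^2
    = 17857.79817 + 18758.87972 + 479952.80074 = 516569.47863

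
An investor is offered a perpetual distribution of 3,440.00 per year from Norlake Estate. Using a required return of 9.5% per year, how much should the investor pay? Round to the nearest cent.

Level perpetuity: PV = C / r = 3,440.00 / 0.095 = 36,210.53

36210.53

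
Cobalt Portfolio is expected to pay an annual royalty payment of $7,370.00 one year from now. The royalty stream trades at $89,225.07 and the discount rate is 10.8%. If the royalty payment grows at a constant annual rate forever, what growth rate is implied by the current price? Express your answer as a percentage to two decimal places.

2.54%

P = D₁/(r−g) ⇒ g = r − D₁/P = 0.108 − $7,370.00/$89,225.07 = 0.025400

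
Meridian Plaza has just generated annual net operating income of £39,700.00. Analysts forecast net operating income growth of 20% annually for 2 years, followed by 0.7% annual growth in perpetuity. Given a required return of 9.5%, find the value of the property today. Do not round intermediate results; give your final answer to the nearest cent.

£636782.07

D_1 = 47640.00000
D_2 = 57168.00000
Terminal value at year 2: TV = D_2×(1+g_2)/(r−g_2) = 57568.17600/0.088 = 654183.81818
P_0 = D_1/(1+r)^1 + D_2/(1+r)^2 + TV/(1+r)^2
    = 43506.84932 + 47678.73898 + 545596.47896 = 636782.06725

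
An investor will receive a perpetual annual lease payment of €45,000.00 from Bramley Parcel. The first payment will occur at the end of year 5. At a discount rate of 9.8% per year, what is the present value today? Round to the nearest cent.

€315919.97

Value at end of year 4: C / r = €45,000.00 / 0.098 = €459,183.6735
Discount to today: PV = €459,183.6735 / (1 + 0.098)^4 = €459,183.6735 / 1.453481 = €315,919.97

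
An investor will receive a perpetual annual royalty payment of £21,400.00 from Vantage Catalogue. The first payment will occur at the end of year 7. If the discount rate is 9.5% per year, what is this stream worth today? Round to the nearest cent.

Value at end of year 6: C / r = £21,400.00 / 0.095 = £225,263.1579
Discount to today: PV = £225,263.1579 / (1 + 0.095)^6 = £225,263.1579 / 1.723791 = £130,678.89

£130678.89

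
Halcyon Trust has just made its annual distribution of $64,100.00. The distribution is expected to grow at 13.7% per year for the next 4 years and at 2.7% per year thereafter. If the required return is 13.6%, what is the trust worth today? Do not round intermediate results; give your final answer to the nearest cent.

D_1 = 72881.70000
D_2 = 82866.49290
D_3 = 94219.20243
D_4 = 107127.23316
Terminal value at year 4: TV = D_4×(1+g_2)/(r−g_2) = 110019.66846/0.109 = 1009354.75647
P_0 = D_1/(1+r)^1 + D_2/(1+r)^2 + D_3/(1+r)^3 + D_4/(1+r)^4 + TV/(1+r)^4
    = 64156.42606 + 64212.90178 + 64269.42723 + 64326.00243 + 606080.77514 = 863045.53263

$863045.53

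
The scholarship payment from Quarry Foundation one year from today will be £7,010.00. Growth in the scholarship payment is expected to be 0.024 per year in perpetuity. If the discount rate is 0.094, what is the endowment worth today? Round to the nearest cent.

Growing perpetuity: P = D₁ / (r − g) = £7,010.0000 / (0.094 − 0.024) = £100,142.86

£100142.86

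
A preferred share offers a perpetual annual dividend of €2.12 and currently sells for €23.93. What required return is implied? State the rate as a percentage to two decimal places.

P = C/r ⇒ r = C/P = €2.12/€23.93 = 0.088592

8.86%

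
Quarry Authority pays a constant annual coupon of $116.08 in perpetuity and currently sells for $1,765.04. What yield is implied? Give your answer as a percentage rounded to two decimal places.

6.58%

P = C/r ⇒ r = C/P = $116.08/$1,765.04 = 0.065766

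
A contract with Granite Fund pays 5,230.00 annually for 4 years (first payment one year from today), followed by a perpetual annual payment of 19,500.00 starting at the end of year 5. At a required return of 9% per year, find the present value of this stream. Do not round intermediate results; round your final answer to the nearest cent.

170435.86

PV of 4-year annuity: 5,230.00 × [1 − (1+0.09)^−4] / 0.09 = 16943.73496
Perpetuity value at year 4: 19,500.00 / 0.09 = 216666.66667
PV of perpetuity: 216666.66667 / (1+0.09)^4 = 153492.12906
Total PV = 16943.73496 + 153492.12906 = 170435.86402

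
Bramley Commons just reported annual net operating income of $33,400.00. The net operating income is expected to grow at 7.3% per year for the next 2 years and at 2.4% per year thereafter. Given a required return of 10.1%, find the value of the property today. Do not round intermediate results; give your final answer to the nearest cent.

D_1 = 35838.20000
D_2 = 38454.38860
Terminal value at year 2: TV = D_2×(1+g_2)/(r−g_2) = 39377.29393/0.077 = 511393.42762
P_0 = D_1/(1+r)^1 + D_2/(1+r)^2 + TV/(1+r)^2
    = 32550.59037 + 31722.78244 + 421871.80807 = 486145.18089

$486145.18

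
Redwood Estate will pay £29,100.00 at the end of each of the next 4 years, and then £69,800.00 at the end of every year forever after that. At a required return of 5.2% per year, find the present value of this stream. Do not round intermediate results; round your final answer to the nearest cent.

£1198655.48

PV of 4-year annuity: £29,100.00 × [1 − (1+0.052)^−4] / 0.052 = 102709.56881
Perpetuity value at year 4: £69,800.00 / 0.052 = 1342307.69231
PV of perpetuity: 1342307.69231 / (1+0.052)^4 = 1095945.90869
Total PV = 102709.56881 + 1095945.90869 = 1198655.47751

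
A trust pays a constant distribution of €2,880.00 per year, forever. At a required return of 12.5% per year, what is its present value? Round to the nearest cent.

€23040.00

Level perpetuity: PV = C / r = €2,880.00 / 0.125 = €23,040.00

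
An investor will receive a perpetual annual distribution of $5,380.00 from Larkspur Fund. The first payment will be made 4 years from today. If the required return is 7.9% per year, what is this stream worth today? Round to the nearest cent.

$54211.43

Value at end of year 3: C / r = $5,380.00 / 0.079 = $68,101.2658
Discount to today: PV = $68,101.2658 / (1 + 0.079)^3 = $68,101.2658 / 1.256216 = $54,211.43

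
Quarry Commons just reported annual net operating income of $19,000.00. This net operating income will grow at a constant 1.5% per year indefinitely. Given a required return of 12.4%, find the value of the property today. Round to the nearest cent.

$176926.61

D₁ = D₀ × (1 + g) = $19,000.00 × 1.015 = $19,285.0000
Growing perpetuity: P = D₁ / (r − g) = $19,285.0000 / (0.124 − 0.015) = $176,926.61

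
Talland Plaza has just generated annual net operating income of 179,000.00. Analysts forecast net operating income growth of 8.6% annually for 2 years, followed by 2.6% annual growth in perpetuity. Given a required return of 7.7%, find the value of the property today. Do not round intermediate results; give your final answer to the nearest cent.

D_1 = 194394.00000
D_2 = 211111.88400
Terminal value at year 2: TV = D_2×(1+g_2)/(r−g_2) = 216600.79298/0.051 = 4247074.37224
P_0 = D_1/(1+r)^1 + D_2/(1+r)^2 + TV/(1+r)^2
    = 180495.82173 + 182004.14336 + 3661495.11930 = 4023995.08438

4023995.08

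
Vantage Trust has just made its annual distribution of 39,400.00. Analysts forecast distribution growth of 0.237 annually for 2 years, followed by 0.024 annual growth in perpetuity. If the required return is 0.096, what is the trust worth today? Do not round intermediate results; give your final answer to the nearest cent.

D_1 = 48737.80000
D_2 = 60288.65860
Terminal value at year 2: TV = D_2×(1+g_2)/(r−g_2) = 61735.58641/0.072 = 857438.70009
P_0 = D_1/(1+r)^1 + D_2/(1+r)^2 + TV/(1+r)^2
    = 44468.79562 + 50189.68995 + 713808.92370 = 808467.40927

808467.41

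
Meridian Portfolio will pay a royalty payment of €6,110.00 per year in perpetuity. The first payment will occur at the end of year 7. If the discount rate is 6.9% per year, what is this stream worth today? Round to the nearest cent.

€59337.04

Value at end of year 6: C / r = €6,110.00 / 0.069 = €88,550.7246
Discount to today: PV = €88,550.7246 / (1 + 0.069)^6 = €88,550.7246 / 1.492335 = €59,337.04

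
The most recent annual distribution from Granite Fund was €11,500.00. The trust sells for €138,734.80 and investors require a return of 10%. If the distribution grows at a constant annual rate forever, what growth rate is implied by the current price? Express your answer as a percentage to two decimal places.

1.58%

P = D₀(1+g)/(r−g) ⇒ P(r−g) = D₀(1+g) ⇒ g(P+D₀) = P·r − D₀
g = (P·r − D₀)/(P + D₀) = (€138,734.80×0.1 − €11,500.00) / (€138,734.80 + €11,500.00) = 0.015798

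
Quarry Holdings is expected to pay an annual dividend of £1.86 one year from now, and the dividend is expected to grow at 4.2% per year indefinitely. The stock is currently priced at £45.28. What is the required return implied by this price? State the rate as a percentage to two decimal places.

8.31%

P = D₁/(r − g) ⇒ r = D₁/P + g = £1.8600/£45.28 + 0.042 = 0.041078 + 0.042 = 0.083078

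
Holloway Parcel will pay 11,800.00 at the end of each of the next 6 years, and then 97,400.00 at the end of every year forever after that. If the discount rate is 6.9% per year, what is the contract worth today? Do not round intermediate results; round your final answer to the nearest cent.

PV of 6-year annuity: 11,800.00 × [1 − (1+0.069)^−6] / 0.069 = 56419.22457
Perpetuity value at year 6: 97,400.00 / 0.069 = 1411594.20290
PV of perpetuity: 1411594.20290 / (1+0.069)^6 = 945896.53570
Total PV = 56419.22457 + 945896.53570 = 1002315.76027

1002315.76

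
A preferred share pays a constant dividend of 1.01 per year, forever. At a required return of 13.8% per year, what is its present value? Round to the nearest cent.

7.32

Level perpetuity: PV = C / r = 1.01 / 0.138 = 7.32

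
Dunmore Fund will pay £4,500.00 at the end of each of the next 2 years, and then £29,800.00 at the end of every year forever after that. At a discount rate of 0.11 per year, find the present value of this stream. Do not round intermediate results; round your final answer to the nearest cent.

£227582.25

PV of 2-year annuity: £4,500.00 × [1 − (1+0.11)^−2] / 0.11 = 7706.35500
Perpetuity value at year 2: £29,800.00 / 0.11 = 270909.09091
PV of perpetuity: 270909.09091 / (1+0.11)^2 = 219875.89555
Total PV = 7706.35500 + 219875.89555 = 227582.25056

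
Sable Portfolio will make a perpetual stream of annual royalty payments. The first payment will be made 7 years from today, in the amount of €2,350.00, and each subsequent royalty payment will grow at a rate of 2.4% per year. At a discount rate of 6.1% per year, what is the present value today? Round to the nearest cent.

€44521.91

Value at end of year 6: C₁ / (r − g) = €2,350.00 / (0.061 − 0.024) = €63,513.5135
Discount to today: PV = €63,513.5135 / (1 + 0.061)^6 = €63,513.5135 / 1.426567 = €44,521.91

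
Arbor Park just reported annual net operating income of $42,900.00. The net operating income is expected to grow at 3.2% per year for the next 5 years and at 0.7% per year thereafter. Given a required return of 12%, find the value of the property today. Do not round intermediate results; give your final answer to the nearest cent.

D_1 = 44272.80000
D_2 = 45689.52960
D_3 = 47151.59455
D_4 = 48660.44557
D_5 = 50217.57983
Terminal value at year 5: TV = D_5×(1+g_2)/(r−g_2) = 50569.10289/0.113 = 447514.18487
P_0 = D_1/(1+r)^1 + D_2/(1+r)^2 + D_3/(1+r)^3 + D_4/(1+r)^4 + D_5/(1+r)^5 + TV/(1+r)^5
    = 39529.28571 + 36423.41327 + 33561.57365 + 30924.59286 + 28494.80343 + 253931.56681 = 422865.23573

$422865.24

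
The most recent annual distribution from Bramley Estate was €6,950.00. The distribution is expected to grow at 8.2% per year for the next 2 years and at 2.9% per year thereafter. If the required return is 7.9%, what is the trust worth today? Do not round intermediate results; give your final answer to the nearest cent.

€157785.48

D_1 = 7519.90000
D_2 = 8136.53180
Terminal value at year 2: TV = D_2×(1+g_2)/(r−g_2) = 8372.49122/0.05 = 167449.82444
P_0 = D_1/(1+r)^1 + D_2/(1+r)^2 + TV/(1+r)^2
    = 6969.32345 + 6988.70062 + 143827.45879 = 157785.48285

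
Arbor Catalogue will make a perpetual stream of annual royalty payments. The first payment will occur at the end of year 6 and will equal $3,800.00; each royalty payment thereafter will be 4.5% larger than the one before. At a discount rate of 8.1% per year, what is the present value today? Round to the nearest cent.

Value at end of year 5: C₁ / (r − g) = $3,800.00 / (0.081 − 0.045) = $105,555.5556
Discount to today: PV = $105,555.5556 / (1 + 0.081)^5 = $105,555.5556 / 1.476143 = $71,507.67

$71507.67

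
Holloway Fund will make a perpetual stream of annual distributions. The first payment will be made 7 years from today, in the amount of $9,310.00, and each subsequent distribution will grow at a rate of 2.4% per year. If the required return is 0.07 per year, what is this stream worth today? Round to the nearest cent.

$134861.87

Value at end of year 6: C₁ / (r − g) = $9,310.00 / (0.07 − 0.024) = $202,391.3043
Discount to today: PV = $202,391.3043 / (1 + 0.07)^6 = $202,391.3043 / 1.500730 = $134,861.87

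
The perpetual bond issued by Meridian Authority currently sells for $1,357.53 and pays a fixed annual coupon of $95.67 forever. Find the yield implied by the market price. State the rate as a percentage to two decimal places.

P = C/r ⇒ r = C/P = $95.67/$1,357.53 = 0.070474

7.05%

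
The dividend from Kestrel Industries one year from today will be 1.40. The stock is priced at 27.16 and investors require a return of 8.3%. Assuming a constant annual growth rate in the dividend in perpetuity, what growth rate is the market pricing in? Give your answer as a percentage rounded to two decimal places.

3.15%

P = D₁/(r−g) ⇒ g = r − D₁/P = 0.083 − 1.40/27.16 = 0.031454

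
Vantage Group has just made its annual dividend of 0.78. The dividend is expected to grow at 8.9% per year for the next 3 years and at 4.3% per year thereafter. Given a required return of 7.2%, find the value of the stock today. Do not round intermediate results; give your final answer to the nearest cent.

D_1 = 0.84942
D_2 = 0.92502
D_3 = 1.00735
Terminal value at year 3: TV = D_3×(1+g_2)/(r−g_2) = 1.05066/0.029 = 36.22968
P_0 = D_1/(1+r)^1 + D_2/(1+r)^2 + D_3/(1+r)^3 + TV/(1+r)^3
    = 0.79237 + 0.80493 + 0.81770 + 29.40900 = 31.82400

31.82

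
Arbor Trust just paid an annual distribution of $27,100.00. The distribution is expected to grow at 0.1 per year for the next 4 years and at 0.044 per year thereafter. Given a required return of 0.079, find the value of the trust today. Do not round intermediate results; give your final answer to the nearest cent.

$986923.66

D_1 = 29810.00000
D_2 = 32791.00000
D_3 = 36070.10000
D_4 = 39677.11000
Terminal value at year 4: TV = D_4×(1+g_2)/(r−g_2) = 41422.90284/0.035 = 1183511.50971
P_0 = D_1/(1+r)^1 + D_2/(1+r)^2 + D_3/(1+r)^3 + D_4/(1+r)^4 + TV/(1+r)^4
    = 27627.43281 + 28165.13076 + 28713.29364 + 29272.12512 + 873145.67492 = 986923.65724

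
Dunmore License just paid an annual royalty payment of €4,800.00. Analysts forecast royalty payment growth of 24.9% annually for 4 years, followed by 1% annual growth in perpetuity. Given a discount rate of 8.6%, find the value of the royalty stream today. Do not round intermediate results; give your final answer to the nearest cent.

€139173.26

D_1 = 5995.20000
D_2 = 7488.00480
D_3 = 9352.51800
D_4 = 11681.29498
Terminal value at year 4: TV = D_4×(1+g_2)/(r−g_2) = 11798.10793/0.076 = 155238.26218
P_0 = D_1/(1+r)^1 + D_2/(1+r)^2 + D_3/(1+r)^3 + D_4/(1+r)^4 + TV/(1+r)^4
    = 5520.44199 + 6349.01662 + 7301.95373 + 8397.91916 + 111603.92572 = 139173.25721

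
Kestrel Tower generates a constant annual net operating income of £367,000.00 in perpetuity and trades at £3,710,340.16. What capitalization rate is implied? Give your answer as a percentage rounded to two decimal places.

9.89%

P = C/r ⇒ r = C/P = £367,000.00/£3,710,340.16 = 0.098913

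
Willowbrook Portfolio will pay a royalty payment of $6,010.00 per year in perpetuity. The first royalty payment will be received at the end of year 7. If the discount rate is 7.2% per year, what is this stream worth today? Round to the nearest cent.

$55001.34

Value at end of year 6: C / r = $6,010.00 / 0.072 = $83,472.2222
Discount to today: PV = $83,472.2222 / (1 + 0.072)^6 = $83,472.2222 / 1.517640 = $55,001.34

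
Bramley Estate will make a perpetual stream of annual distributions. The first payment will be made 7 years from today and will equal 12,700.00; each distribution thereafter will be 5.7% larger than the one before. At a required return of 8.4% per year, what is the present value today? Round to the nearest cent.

Value at end of year 6: C₁ / (r − g) = 12,700.00 / (0.084 − 0.057) = 470,370.3704
Discount to today: PV = 470,370.3704 / (1 + 0.084)^6 = 470,370.3704 / 1.622466 = 289,910.71

289910.71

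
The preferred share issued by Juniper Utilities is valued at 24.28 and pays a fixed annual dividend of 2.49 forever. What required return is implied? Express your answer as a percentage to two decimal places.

P = C/r ⇒ r = C/P = 2.49/24.28 = 0.102554

10.26%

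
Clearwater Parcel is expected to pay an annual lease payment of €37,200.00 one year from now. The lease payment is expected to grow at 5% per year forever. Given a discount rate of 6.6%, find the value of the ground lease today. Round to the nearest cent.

€2325000.00

Growing perpetuity: P = D₁ / (r − g) = €37,200.0000 / (0.066 − 0.05) = €2,325,000.00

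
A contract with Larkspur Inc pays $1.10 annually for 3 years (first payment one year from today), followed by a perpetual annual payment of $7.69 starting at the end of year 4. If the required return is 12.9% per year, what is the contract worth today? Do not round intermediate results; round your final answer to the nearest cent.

$44.03

PV of 3-year annuity: $1.10 × [1 − (1+0.129)^−3] / 0.129 = 2.60168
Perpetuity value at year 3: $7.69 / 0.129 = 59.61240
PV of perpetuity: 59.61240 / (1+0.129)^3 = 41.42426
Total PV = 2.60168 + 41.42426 = 44.02595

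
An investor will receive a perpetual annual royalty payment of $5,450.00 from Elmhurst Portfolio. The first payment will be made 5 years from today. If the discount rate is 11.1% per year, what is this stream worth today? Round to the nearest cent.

Value at end of year 4: C / r = $5,450.00 / 0.111 = $49,099.0991
Discount to today: PV = $49,099.0991 / (1 + 0.111)^4 = $49,099.0991 / 1.523548 = $32,226.81

$32226.81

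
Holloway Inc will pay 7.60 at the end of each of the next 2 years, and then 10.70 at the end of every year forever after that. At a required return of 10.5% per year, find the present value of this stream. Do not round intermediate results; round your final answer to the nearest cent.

PV of 2-year annuity: 7.60 × [1 − (1+0.105)^−2] / 0.105 = 13.10211
Perpetuity value at year 2: 10.70 / 0.105 = 101.90476
PV of perpetuity: 101.90476 / (1+0.105)^2 = 83.45837
Total PV = 13.10211 + 83.45837 = 96.56048

96.56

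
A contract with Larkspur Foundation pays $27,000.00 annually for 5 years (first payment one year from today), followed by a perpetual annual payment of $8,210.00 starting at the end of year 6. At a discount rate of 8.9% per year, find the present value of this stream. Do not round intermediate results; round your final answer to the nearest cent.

PV of 5-year annuity: $27,000.00 × [1 − (1+0.089)^−5] / 0.089 = 105293.64558
Perpetuity value at year 5: $8,210.00 / 0.089 = 92247.19101
PV of perpetuity: 92247.19101 / (1+0.089)^5 = 60230.12322
Total PV = 105293.64558 + 60230.12322 = 165523.76881

$165523.77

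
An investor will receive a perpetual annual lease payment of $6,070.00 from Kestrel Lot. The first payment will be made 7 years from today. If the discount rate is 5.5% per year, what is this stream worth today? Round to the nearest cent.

Value at end of year 6: C / r = $6,070.00 / 0.055 = $110,363.6364
Discount to today: PV = $110,363.6364 / (1 + 0.055)^6 = $110,363.6364 / 1.378843 = $80,040.77

$80040.77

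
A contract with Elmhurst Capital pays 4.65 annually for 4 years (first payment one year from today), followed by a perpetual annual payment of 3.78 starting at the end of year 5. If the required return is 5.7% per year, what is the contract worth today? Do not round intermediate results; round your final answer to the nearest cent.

69.35

PV of 4-year annuity: 4.65 × [1 − (1+0.057)^−4] / 0.057 = 16.22405
Perpetuity value at year 4: 3.78 / 0.057 = 66.31579
PV of perpetuity: 66.31579 / (1+0.057)^4 = 53.12721
Total PV = 16.22405 + 53.12721 = 69.35126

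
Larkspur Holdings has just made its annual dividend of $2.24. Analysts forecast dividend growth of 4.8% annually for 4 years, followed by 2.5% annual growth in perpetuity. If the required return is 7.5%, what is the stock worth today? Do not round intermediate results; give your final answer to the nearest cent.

$49.89

D_1 = 2.34752
D_2 = 2.46020
D_3 = 2.57829
D_4 = 2.70205
Terminal value at year 4: TV = D_4×(1+g_2)/(r−g_2) = 2.76960/0.05 = 55.39200
P_0 = D_1/(1+r)^1 + D_2/(1+r)^2 + D_3/(1+r)^3 + D_4/(1+r)^4 + TV/(1+r)^4
    = 2.18374 + 2.12889 + 2.07542 + 2.02330 + 41.47756 = 49.88890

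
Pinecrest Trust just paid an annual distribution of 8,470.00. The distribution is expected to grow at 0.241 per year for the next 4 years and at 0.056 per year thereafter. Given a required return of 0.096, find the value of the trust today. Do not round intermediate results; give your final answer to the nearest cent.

D_1 = 10511.27000
D_2 = 13044.48607
D_3 = 16188.20721
D_4 = 20089.56515
Terminal value at year 4: TV = D_4×(1+g_2)/(r−g_2) = 21214.58080/0.04 = 530364.51999
P_0 = D_1/(1+r)^1 + D_2/(1+r)^2 + D_3/(1+r)^3 + D_4/(1+r)^4 + TV/(1+r)^4
    = 9590.57482 + 10859.40087 + 12296.09167 + 13922.85563 + 367563.38854 = 414232.31152

414232.31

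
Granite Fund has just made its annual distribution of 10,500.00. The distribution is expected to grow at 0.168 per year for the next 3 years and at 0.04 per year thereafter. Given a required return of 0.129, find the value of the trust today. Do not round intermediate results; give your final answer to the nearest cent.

169582.97

D_1 = 12264.00000
D_2 = 14324.35200
D_3 = 16730.84314
Terminal value at year 3: TV = D_3×(1+g_2)/(r−g_2) = 17400.07686/0.089 = 195506.48159
P_0 = D_1/(1+r)^1 + D_2/(1+r)^2 + D_3/(1+r)^3 + TV/(1+r)^3
    = 10862.71036 + 11237.95014 + 11626.15213 + 135856.15977 = 169582.97240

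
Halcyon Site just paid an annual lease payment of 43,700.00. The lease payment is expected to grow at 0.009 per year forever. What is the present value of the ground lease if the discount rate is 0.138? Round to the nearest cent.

341808.53

D₁ = D₀ × (1 + g) = 43,700.00 × 1.009 = 44,093.3000
Growing perpetuity: P = D₁ / (r − g) = 44,093.3000 / (0.138 − 0.009) = 341,808.53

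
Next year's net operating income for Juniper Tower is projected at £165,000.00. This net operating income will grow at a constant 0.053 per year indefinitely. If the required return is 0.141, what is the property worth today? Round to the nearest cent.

£1875000.00

Growing perpetuity: P = D₁ / (r − g) = £165,000.0000 / (0.141 − 0.053) = £1,875,000.00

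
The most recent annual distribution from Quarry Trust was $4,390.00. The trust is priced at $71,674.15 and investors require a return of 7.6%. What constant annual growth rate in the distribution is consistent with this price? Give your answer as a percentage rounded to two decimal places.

1.39%

P = D₀(1+g)/(r−g) ⇒ P(r−g) = D₀(1+g) ⇒ g(P+D₀) = P·r − D₀
g = (P·r − D₀)/(P + D₀) = ($71,674.15×0.076 − $4,390.00) / ($71,674.15 + $4,390.00) = 0.013899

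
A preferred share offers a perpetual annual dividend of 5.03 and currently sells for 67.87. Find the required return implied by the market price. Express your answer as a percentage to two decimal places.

P = C/r ⇒ r = C/P = 5.03/67.87 = 0.074112

7.41%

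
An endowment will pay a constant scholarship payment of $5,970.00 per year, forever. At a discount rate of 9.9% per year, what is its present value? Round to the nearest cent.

Level perpetuity: PV = C / r = $5,970.00 / 0.099 = $60,303.03

$60303.03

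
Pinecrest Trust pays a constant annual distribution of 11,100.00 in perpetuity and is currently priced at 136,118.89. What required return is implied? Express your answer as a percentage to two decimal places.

P = C/r ⇒ r = C/P = 11,100.00/136,118.89 = 0.081546

8.15%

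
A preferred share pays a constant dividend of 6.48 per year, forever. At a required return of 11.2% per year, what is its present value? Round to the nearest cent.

Level perpetuity: PV = C / r = 6.48 / 0.112 = 57.86

57.86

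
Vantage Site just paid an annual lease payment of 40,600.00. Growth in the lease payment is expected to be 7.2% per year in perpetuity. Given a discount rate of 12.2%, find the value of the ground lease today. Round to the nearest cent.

870464.00

D₁ = D₀ × (1 + g) = 40,600.00 × 1.072 = 43,523.2000
Growing perpetuity: P = D₁ / (r − g) = 43,523.2000 / (0.122 − 0.072) = 870,464.00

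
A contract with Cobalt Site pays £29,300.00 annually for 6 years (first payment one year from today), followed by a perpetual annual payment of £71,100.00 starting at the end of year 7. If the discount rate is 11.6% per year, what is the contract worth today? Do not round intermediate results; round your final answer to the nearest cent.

PV of 6-year annuity: £29,300.00 × [1 − (1+0.116)^−6] / 0.116 = 121841.39532
Perpetuity value at year 6: £71,100.00 / 0.116 = 612931.03448
PV of perpetuity: 612931.03448 / (1+0.116)^6 = 317268.12639
Total PV = 121841.39532 + 317268.12639 = 439109.52171

£439109.52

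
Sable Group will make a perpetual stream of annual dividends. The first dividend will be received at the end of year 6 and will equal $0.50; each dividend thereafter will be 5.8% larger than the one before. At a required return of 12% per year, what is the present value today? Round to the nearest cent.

Value at end of year 5: C₁ / (r − g) = $0.50 / (0.12 − 0.058) = $8.0645
Discount to today: PV = $8.0645 / (1 + 0.12)^5 = $8.0645 / 1.762342 = $4.58

$4.58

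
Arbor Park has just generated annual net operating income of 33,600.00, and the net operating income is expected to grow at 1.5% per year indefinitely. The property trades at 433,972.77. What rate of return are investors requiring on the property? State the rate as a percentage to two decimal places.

9.36%

D₁ = 33,600.00 × 1.015 = 34,104.0000
P = D₁/(r − g) ⇒ r = D₁/P + g = 34,104.0000/433,972.77 + 0.015 = 0.078586 + 0.015 = 0.093586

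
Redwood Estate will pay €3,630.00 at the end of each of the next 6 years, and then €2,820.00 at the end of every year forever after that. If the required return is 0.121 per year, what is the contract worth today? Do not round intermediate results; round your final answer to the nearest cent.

PV of 6-year annuity: €3,630.00 × [1 − (1+0.121)^−6] / 0.121 = 14882.23538
Perpetuity value at year 6: €2,820.00 / 0.121 = 23305.78512
PV of perpetuity: 23305.78512 / (1+0.121)^6 = 11744.37913
Total PV = 14882.23538 + 11744.37913 = 26626.61451

€26626.61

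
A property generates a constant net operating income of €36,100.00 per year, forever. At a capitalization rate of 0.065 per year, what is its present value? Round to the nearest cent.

Level perpetuity: PV = C / r = €36,100.00 / 0.065 = €555,384.62

€555384.62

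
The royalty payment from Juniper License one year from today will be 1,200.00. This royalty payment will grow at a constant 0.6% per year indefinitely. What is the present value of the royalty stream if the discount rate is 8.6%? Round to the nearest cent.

15000.00

Growing perpetuity: P = D₁ / (r − g) = 1,200.0000 / (0.086 − 0.006) = 15,000.00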